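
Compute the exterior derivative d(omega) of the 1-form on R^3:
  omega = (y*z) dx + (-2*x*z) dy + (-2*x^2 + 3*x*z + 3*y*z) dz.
d(omega) = (-3*z) dx ∧ dy + (-4*x - y + 3*z) dx ∧ dz + (2*x + 3*z) dy ∧ dz

For a 1-form omega = sum_i f_i dx_i, the exterior derivative is
  d(omega) = sum_{i < j} (∂f_j/∂x_i - ∂f_i/∂x_j) dx_i ∧ dx_j.
  coefficient of dx ∧ dy: ∂f_2/∂x - ∂f_1/∂y = ∂(-2*x*z)/∂x - ∂(y*z)/∂y = -3*z
  coefficient of dx ∧ dz: ∂f_3/∂x - ∂f_1/∂z = ∂(-2*x^2 + 3*x*z + 3*y*z)/∂x - ∂(y*z)/∂z = -4*x - y + 3*z
  coefficient of dy ∧ dz: ∂f_3/∂y - ∂f_2/∂z = ∂(-2*x^2 + 3*x*z + 3*y*z)/∂y - ∂(-2*x*z)/∂z = 2*x + 3*z
Assembling: d(omega) = (-3*z) dx ∧ dy + (-4*x - y + 3*z) dx ∧ dz + (2*x + 3*z) dy ∧ dz.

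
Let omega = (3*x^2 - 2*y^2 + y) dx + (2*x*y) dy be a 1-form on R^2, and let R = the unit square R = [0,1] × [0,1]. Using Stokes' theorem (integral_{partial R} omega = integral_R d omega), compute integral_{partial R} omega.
integral_(partial R) omega = 2

Stokes: integral_partial_R omega = integral_R d omega with d omega = (∂Q/∂x - ∂P/∂y) dx ∧ dy.
  ∂Q/∂x = 2*y
  ∂P/∂y = 1 - 4*y
  integrand = ∂Q/∂x - ∂P/∂y = 6*y - 1.
Integrating over R: integral_0^1 integral_0^1 (6*y - 1) dx dy = 2.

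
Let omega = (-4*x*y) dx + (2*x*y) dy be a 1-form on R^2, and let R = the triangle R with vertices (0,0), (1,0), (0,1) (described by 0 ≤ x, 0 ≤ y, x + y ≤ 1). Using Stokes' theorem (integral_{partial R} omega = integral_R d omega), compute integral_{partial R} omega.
integral_(partial R) omega = 1

Stokes: integral_partial_R omega = integral_R d omega with d omega = (∂Q/∂x - ∂P/∂y) dx ∧ dy.
  ∂Q/∂x = 2*y
  ∂P/∂y = -4*x
  integrand = ∂Q/∂x - ∂P/∂y = 4*x + 2*y.
Integrating over R: integral_0^1 integral_0^{1-x} (4*x + 2*y) dy dx = 1.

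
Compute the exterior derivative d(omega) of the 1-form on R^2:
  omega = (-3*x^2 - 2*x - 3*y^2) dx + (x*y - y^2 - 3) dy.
d(omega) = (7*y) dx ∧ dy

For a 1-form omega = sum_i f_i dx_i, the exterior derivative is
  d(omega) = sum_{i < j} (∂f_j/∂x_i - ∂f_i/∂x_j) dx_i ∧ dx_j.
  coefficient of dx ∧ dy: ∂f_2/∂x - ∂f_1/∂y = ∂(x*y - y^2 - 3)/∂x - ∂(-3*x^2 - 2*x - 3*y^2)/∂y = 7*y
Assembling: d(omega) = (7*y) dx ∧ dy.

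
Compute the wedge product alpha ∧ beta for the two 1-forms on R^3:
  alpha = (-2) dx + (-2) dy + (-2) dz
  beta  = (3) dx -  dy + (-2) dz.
alpha ∧ beta = (8) dx ∧ dy + (10) dx ∧ dz + (2) dy ∧ dz

Distribute the wedge, using dx_i ∧ dx_j = -dx_j ∧ dx_i and dx_i ∧ dx_i = 0. For each pair (i, j) with i < j, the coefficient of dx_i ∧ dx_j in alpha ∧ beta is (alpha_i * beta_j - alpha_j * beta_i). Collecting: alpha ∧ beta = (8) dx ∧ dy + (10) dx ∧ dz + (2) dy ∧ dz.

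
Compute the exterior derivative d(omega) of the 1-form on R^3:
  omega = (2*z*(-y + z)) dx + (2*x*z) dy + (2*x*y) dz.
d(omega) = (4*z) dx ∧ dy + (4*y - 4*z) dx ∧ dz

For a 1-form omega = sum_i f_i dx_i, the exterior derivative is
  d(omega) = sum_{i < j} (∂f_j/∂x_i - ∂f_i/∂x_j) dx_i ∧ dx_j.
  coefficient of dx ∧ dy: ∂f_2/∂x - ∂f_1/∂y = ∂(2*x*z)/∂x - ∂(2*z*(-y + z))/∂y = 4*z
  coefficient of dx ∧ dz: ∂f_3/∂x - ∂f_1/∂z = ∂(2*x*y)/∂x - ∂(2*z*(-y + z))/∂z = 4*y - 4*z
Assembling: d(omega) = (4*z) dx ∧ dy + (4*y - 4*z) dx ∧ dz.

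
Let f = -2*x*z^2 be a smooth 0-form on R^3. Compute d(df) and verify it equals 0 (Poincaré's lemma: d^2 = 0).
d(df) = 0

Step 1: df = sum_i (∂f/∂x_i) dx_i = (-2*z^2) dx + (0) dy + (-4*x*z) dz.
Step 2: Apply d again. Using the 1-form formula, the coefficient of dx ∧ dy in d(df) is ∂^2 f/∂x ∂y - ∂^2 f/∂y ∂x = (0) - (0) = 0 (equality of mixed partials for smooth f).
Similarly for dx ∧ dz and dy ∧ dz — all coefficients vanish. So d(df) = 0.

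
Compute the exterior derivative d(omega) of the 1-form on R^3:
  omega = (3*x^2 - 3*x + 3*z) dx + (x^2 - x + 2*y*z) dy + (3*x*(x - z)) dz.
d(omega) = (2*x - 1) dx ∧ dy + (6*x - 3*z - 3) dx ∧ dz + (-2*y) dy ∧ dz

For a 1-form omega = sum_i f_i dx_i, the exterior derivative is
  d(omega) = sum_{i < j} (∂f_j/∂x_i - ∂f_i/∂x_j) dx_i ∧ dx_j.
  coefficient of dx ∧ dy: ∂f_2/∂x - ∂f_1/∂y = ∂(x^2 - x + 2*y*z)/∂x - ∂(3*x^2 - 3*x + 3*z)/∂y = 2*x - 1
  coefficient of dx ∧ dz: ∂f_3/∂x - ∂f_1/∂z = ∂(3*x*(x - z))/∂x - ∂(3*x^2 - 3*x + 3*z)/∂z = 6*x - 3*z - 3
  coefficient of dy ∧ dz: ∂f_3/∂y - ∂f_2/∂z = ∂(3*x*(x - z))/∂y - ∂(x^2 - x + 2*y*z)/∂z = -2*y
Assembling: d(omega) = (2*x - 1) dx ∧ dy + (6*x - 3*z - 3) dx ∧ dz + (-2*y) dy ∧ dz.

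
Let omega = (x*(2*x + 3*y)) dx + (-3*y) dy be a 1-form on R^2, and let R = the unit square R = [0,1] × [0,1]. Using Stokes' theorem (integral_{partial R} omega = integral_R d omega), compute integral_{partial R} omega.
integral_(partial R) omega = -3/2

Stokes: integral_partial_R omega = integral_R d omega with d omega = (∂Q/∂x - ∂P/∂y) dx ∧ dy.
  ∂Q/∂x = 0
  ∂P/∂y = 3*x
  integrand = ∂Q/∂x - ∂P/∂y = -3*x.
Integrating over R: integral_0^1 integral_0^1 (-3*x) dx dy = -3/2.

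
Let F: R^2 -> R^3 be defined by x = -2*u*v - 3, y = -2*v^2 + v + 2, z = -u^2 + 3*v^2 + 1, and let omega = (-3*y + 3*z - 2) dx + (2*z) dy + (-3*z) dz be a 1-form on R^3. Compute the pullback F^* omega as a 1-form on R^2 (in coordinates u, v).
F^* omega = (-6*u^3 + 6*u^2*v + 18*u*v^2 + 6*u - 30*v^3 + 6*v^2 + 10*v) du + (6*u^3 + 26*u^2*v - 2*u^2 - 30*u*v^2 + 6*u*v + 10*u - 78*v^3 + 6*v^2 - 26*v + 2) dv

Using F^*(f dg) = (f ∘ F) d(g ∘ F), substitute each coordinate x_i by F_i(u, v) in f_i, and replace dx_i by d F_i = (∂F_i/∂u) du + (∂F_i/∂v) dv.
  For the x component: f_1(F) = -3*u^2 + 15*v^2 - 3*v - 5; d F_1 = (-2*v) du + (-2*u) dv
  For the y component: f_2(F) = -2*u^2 + 6*v^2 + 2; d F_2 = (0) du + (1 - 4*v) dv
  For the z component: f_3(F) = 3*u^2 - 9*v^2 - 3; d F_3 = (-2*u) du + (6*v) dv
Combining and collecting du, dv coefficients:
  coeff of du: -6*u^3 + 6*u^2*v + 18*u*v^2 + 6*u - 30*v^3 + 6*v^2 + 10*v
  coeff of dv: 6*u^3 + 26*u^2*v - 2*u^2 - 30*u*v^2 + 6*u*v + 10*u - 78*v^3 + 6*v^2 - 26*v + 2
F^* omega = (-6*u^3 + 6*u^2*v + 18*u*v^2 + 6*u - 30*v^3 + 6*v^2 + 10*v) du + (6*u^3 + 26*u^2*v - 2*u^2 - 30*u*v^2 + 6*u*v + 10*u - 78*v^3 + 6*v^2 - 26*v + 2) dv.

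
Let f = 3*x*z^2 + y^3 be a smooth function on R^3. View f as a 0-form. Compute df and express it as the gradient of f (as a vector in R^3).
df = (3*z^2) dx + (3*y^2) dy + (6*x*z) dz; grad f = (3*z^2, 3*y^2, 6*x*z)

For a 0-form f, d f = (∂f/∂x) dx + (∂f/∂y) dy + (∂f/∂z) dz. The components of the vector representation are exactly the entries of grad f in Cartesian coordinates:
  ∂f/∂x = 3*z^2
  ∂f/∂y = 3*y^2
  ∂f/∂z = 6*x*z.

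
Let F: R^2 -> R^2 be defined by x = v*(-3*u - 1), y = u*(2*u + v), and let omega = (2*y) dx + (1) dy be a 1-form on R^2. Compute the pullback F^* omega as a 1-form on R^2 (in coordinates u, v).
F^* omega = (-12*u^2*v - 6*u*v^2 + 4*u + v) du + (u*(-12*u^2 - 6*u*v - 4*u - 2*v + 1)) dv

Using F^*(f dg) = (f ∘ F) d(g ∘ F), substitute each coordinate x_i by F_i(u, v) in f_i, and replace dx_i by d F_i = (∂F_i/∂u) du + (∂F_i/∂v) dv.
  For the x component: f_1(F) = 2*u*(2*u + v); d F_1 = (-3*v) du + (-3*u - 1) dv
  For the y component: f_2(F) = 1; d F_2 = (4*u + v) du + (u) dv
Combining and collecting du, dv coefficients:
  coeff of du: -12*u^2*v - 6*u*v^2 + 4*u + v
  coeff of dv: u*(-12*u^2 - 6*u*v - 4*u - 2*v + 1)
F^* omega = (-12*u^2*v - 6*u*v^2 + 4*u + v) du + (u*(-12*u^2 - 6*u*v - 4*u - 2*v + 1)) dv.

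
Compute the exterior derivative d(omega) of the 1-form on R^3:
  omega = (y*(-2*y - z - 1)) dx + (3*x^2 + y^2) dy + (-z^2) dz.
d(omega) = (6*x + 4*y + z + 1) dx ∧ dy + (y) dx ∧ dz

For a 1-form omega = sum_i f_i dx_i, the exterior derivative is
  d(omega) = sum_{i < j} (∂f_j/∂x_i - ∂f_i/∂x_j) dx_i ∧ dx_j.
  coefficient of dx ∧ dy: ∂f_2/∂x - ∂f_1/∂y = ∂(3*x^2 + y^2)/∂x - ∂(y*(-2*y - z - 1))/∂y = 6*x + 4*y + z + 1
  coefficient of dx ∧ dz: ∂f_3/∂x - ∂f_1/∂z = ∂(-z^2)/∂x - ∂(y*(-2*y - z - 1))/∂z = y
Assembling: d(omega) = (6*x + 4*y + z + 1) dx ∧ dy + (y) dx ∧ dz.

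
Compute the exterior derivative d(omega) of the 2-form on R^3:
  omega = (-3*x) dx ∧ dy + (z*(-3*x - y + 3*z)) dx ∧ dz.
d(omega) = (z) dx ∧ dy ∧ dz

For a 2-form omega = sum_{i<j} g_{ij} dx_i ∧ dx_j, the exterior derivative is
  d(omega) = sum_{i<j} d(g_{ij}) ∧ dx_i ∧ dx_j = sum_{i<j, k} (∂g_{ij}/∂x_k) dx_k ∧ dx_i ∧ dx_j.
Expand each term, using dx_k ∧ dx_i ∧ dx_j = sgn(permutation) dx_{(a)} ∧ dx_{(b)} ∧ dx_{(c)} with (a < b < c) sorted:
  d(z*(-3*x - y + 3*z)) includes (∂/∂y)(z*(-3*x - y + 3*z)) dy = (-z) dy, which multiplied by dx ∧ dz gives (z) dx ∧ dy ∧ dz
Collecting like 3-forms: d(omega) = (z) dx ∧ dy ∧ dz.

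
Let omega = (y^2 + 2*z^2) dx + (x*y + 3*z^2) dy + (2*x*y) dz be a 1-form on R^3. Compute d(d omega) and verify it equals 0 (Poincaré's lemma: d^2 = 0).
d(d omega) = 0

Step 1: d omega = sum_{i<j} (∂f_j/∂x_i - ∂f_i/∂x_j) dx_i ∧ dx_j:
  coeff of dx ∧ dy: -y
  coeff of dx ∧ dz: 2*y - 4*z
  coeff of dy ∧ dz: 2*x - 6*z
Step 2: Apply d again to each 2-form coefficient. The only possible 3-form in R^3 is dx ∧ dy ∧ dz, with coefficient
  ∂(coeff of dy∧dz)/∂x - ∂(coeff of dx∧dz)/∂y + ∂(coeff of dx∧dy)/∂z
  = ∂/∂x (2*x - 6*z) - ∂/∂y (2*y - 4*z) + ∂/∂z (-y).
Each of these terms simplifies to sums of mixed partials that cancel in pairs. The result is 0 (by equality of mixed partials for smooth functions — Schwarz / Clairaut).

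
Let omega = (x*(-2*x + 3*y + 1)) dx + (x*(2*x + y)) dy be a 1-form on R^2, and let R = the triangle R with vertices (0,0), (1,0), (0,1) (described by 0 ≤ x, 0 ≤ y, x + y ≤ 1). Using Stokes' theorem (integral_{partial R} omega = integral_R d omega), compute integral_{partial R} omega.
integral_(partial R) omega = 1/3

Stokes: integral_partial_R omega = integral_R d omega with d omega = (∂Q/∂x - ∂P/∂y) dx ∧ dy.
  ∂Q/∂x = 4*x + y
  ∂P/∂y = 3*x
  integrand = ∂Q/∂x - ∂P/∂y = x + y.
Integrating over R: integral_0^1 integral_0^{1-x} (x + y) dy dx = 1/3.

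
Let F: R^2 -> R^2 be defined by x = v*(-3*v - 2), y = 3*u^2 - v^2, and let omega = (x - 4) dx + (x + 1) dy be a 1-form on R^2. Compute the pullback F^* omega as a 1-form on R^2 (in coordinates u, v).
F^* omega = (6*u*(-3*v^2 - 2*v + 1)) du + (24*v^3 + 22*v^2 + 26*v + 8) dv

Using F^*(f dg) = (f ∘ F) d(g ∘ F), substitute each coordinate x_i by F_i(u, v) in f_i, and replace dx_i by d F_i = (∂F_i/∂u) du + (∂F_i/∂v) dv.
  For the x component: f_1(F) = -3*v^2 - 2*v - 4; d F_1 = (0) du + (-6*v - 2) dv
  For the y component: f_2(F) = -3*v^2 - 2*v + 1; d F_2 = (6*u) du + (-2*v) dv
Combining and collecting du, dv coefficients:
  coeff of du: 6*u*(-3*v^2 - 2*v + 1)
  coeff of dv: 24*v^3 + 22*v^2 + 26*v + 8
F^* omega = (6*u*(-3*v^2 - 2*v + 1)) du + (24*v^3 + 22*v^2 + 26*v + 8) dv.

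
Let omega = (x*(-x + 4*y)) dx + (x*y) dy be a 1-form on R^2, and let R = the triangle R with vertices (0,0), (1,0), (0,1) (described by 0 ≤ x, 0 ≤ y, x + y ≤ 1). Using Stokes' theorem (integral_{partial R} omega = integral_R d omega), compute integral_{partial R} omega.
integral_(partial R) omega = -1/2

Stokes: integral_partial_R omega = integral_R d omega with d omega = (∂Q/∂x - ∂P/∂y) dx ∧ dy.
  ∂Q/∂x = y
  ∂P/∂y = 4*x
  integrand = ∂Q/∂x - ∂P/∂y = -4*x + y.
Integrating over R: integral_0^1 integral_0^{1-x} (-4*x + y) dy dx = -1/2.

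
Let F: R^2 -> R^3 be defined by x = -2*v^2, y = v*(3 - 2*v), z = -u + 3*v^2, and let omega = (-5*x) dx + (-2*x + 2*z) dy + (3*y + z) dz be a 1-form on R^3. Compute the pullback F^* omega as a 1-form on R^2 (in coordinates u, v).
F^* omega = (u + 3*v^2 - 9*v) du + (2*u*v - 6*u - 98*v^3 + 84*v^2) dv

Using F^*(f dg) = (f ∘ F) d(g ∘ F), substitute each coordinate x_i by F_i(u, v) in f_i, and replace dx_i by d F_i = (∂F_i/∂u) du + (∂F_i/∂v) dv.
  For the x component: f_1(F) = 10*v^2; d F_1 = (0) du + (-4*v) dv
  For the y component: f_2(F) = -2*u + 10*v^2; d F_2 = (0) du + (3 - 4*v) dv
  For the z component: f_3(F) = -u - 3*v^2 + 9*v; d F_3 = (-1) du + (6*v) dv
Combining and collecting du, dv coefficients:
  coeff of du: u + 3*v^2 - 9*v
  coeff of dv: 2*u*v - 6*u - 98*v^3 + 84*v^2
F^* omega = (u + 3*v^2 - 9*v) du + (2*u*v - 6*u - 98*v^3 + 84*v^2) dv.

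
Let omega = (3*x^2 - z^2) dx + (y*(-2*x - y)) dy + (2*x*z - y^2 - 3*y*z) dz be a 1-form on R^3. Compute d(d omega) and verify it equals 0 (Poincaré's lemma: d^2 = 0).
d(d omega) = 0

Step 1: d omega = sum_{i<j} (∂f_j/∂x_i - ∂f_i/∂x_j) dx_i ∧ dx_j:
  coeff of dx ∧ dy: -2*y
  coeff of dx ∧ dz: 4*z
  coeff of dy ∧ dz: -2*y - 3*z
Step 2: Apply d again to each 2-form coefficient. The only possible 3-form in R^3 is dx ∧ dy ∧ dz, with coefficient
  ∂(coeff of dy∧dz)/∂x - ∂(coeff of dx∧dz)/∂y + ∂(coeff of dx∧dy)/∂z
  = ∂/∂x (-2*y - 3*z) - ∂/∂y (4*z) + ∂/∂z (-2*y).
Each of these terms simplifies to sums of mixed partials that cancel in pairs. The result is 0 (by equality of mixed partials for smooth functions — Schwarz / Clairaut).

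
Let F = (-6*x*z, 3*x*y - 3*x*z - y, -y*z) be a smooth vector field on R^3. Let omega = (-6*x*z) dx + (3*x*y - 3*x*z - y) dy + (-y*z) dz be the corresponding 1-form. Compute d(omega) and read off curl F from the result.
d(omega) = (3*x - z) dy ∧ dz + (-6*x) dz ∧ dx + (3*y - 3*z) dx ∧ dy; curl F = (3*x - z, -6*x, 3*y - 3*z)

d omega = sum_{i<j} (∂f_j/∂x_i - ∂f_i/∂x_j) dx_i ∧ dx_j. Under the identification (dy ∧ dz, dz ∧ dx, dx ∧ dy) ↔ (e_x, e_y, e_z), the coefficients are exactly the components of curl F. Compute:
  ∂R/∂y - ∂Q/∂z = (-z) - (-3*x) = 3*x - z
  ∂P/∂z - ∂R/∂x = (-6*x) - (0) = -6*x
  ∂Q/∂x - ∂P/∂y = (3*y - 3*z) - (0) = 3*y - 3*z.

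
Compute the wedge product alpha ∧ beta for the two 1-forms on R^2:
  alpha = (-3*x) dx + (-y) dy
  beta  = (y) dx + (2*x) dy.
alpha ∧ beta = (-6*x^2 + y^2) dx ∧ dy

Distribute the wedge, using dx_i ∧ dx_j = -dx_j ∧ dx_i and dx_i ∧ dx_i = 0. For each pair (i, j) with i < j, the coefficient of dx_i ∧ dx_j in alpha ∧ beta is (alpha_i * beta_j - alpha_j * beta_i). Collecting: alpha ∧ beta = (-6*x^2 + y^2) dx ∧ dy.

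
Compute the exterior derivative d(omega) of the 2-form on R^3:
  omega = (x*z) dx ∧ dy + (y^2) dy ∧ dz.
d(omega) = (x) dx ∧ dy ∧ dz

For a 2-form omega = sum_{i<j} g_{ij} dx_i ∧ dx_j, the exterior derivative is
  d(omega) = sum_{i<j} d(g_{ij}) ∧ dx_i ∧ dx_j = sum_{i<j, k} (∂g_{ij}/∂x_k) dx_k ∧ dx_i ∧ dx_j.
Expand each term, using dx_k ∧ dx_i ∧ dx_j = sgn(permutation) dx_{(a)} ∧ dx_{(b)} ∧ dx_{(c)} with (a < b < c) sorted:
  d(x*z) includes (∂/∂z)(x*z) dz = (x) dz, which multiplied by dx ∧ dy gives (x) dx ∧ dy ∧ dz
Collecting like 3-forms: d(omega) = (x) dx ∧ dy ∧ dz.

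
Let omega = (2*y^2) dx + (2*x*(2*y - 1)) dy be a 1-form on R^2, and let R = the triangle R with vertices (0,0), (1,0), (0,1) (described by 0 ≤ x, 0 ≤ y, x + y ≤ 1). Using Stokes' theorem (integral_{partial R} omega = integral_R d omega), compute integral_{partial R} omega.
integral_(partial R) omega = -1

Stokes: integral_partial_R omega = integral_R d omega with d omega = (∂Q/∂x - ∂P/∂y) dx ∧ dy.
  ∂Q/∂x = 4*y - 2
  ∂P/∂y = 4*y
  integrand = ∂Q/∂x - ∂P/∂y = -2.
Integrating over R: integral_0^1 integral_0^{1-x} (-2) dy dx = -1.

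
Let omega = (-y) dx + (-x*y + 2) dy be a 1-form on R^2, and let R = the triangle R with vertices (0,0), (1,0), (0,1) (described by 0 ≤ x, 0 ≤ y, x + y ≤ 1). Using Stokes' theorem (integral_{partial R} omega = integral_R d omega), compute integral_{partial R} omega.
integral_(partial R) omega = 1/3

Stokes: integral_partial_R omega = integral_R d omega with d omega = (∂Q/∂x - ∂P/∂y) dx ∧ dy.
  ∂Q/∂x = -y
  ∂P/∂y = -1
  integrand = ∂Q/∂x - ∂P/∂y = 1 - y.
Integrating over R: integral_0^1 integral_0^{1-x} (1 - y) dy dx = 1/3.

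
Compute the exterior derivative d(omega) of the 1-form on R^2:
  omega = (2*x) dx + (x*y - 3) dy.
d(omega) = (y) dx ∧ dy

For a 1-form omega = sum_i f_i dx_i, the exterior derivative is
  d(omega) = sum_{i < j} (∂f_j/∂x_i - ∂f_i/∂x_j) dx_i ∧ dx_j.
  coefficient of dx ∧ dy: ∂f_2/∂x - ∂f_1/∂y = ∂(x*y - 3)/∂x - ∂(2*x)/∂y = y
Assembling: d(omega) = (y) dx ∧ dy.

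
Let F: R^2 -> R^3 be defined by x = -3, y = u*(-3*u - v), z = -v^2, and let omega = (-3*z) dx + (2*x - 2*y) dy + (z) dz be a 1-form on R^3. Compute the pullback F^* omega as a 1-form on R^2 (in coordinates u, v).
F^* omega = (-36*u^3 - 18*u^2*v - 2*u*v^2 + 36*u + 6*v) du + (-6*u^3 - 2*u^2*v + 6*u + 2*v^3) dv

Using F^*(f dg) = (f ∘ F) d(g ∘ F), substitute each coordinate x_i by F_i(u, v) in f_i, and replace dx_i by d F_i = (∂F_i/∂u) du + (∂F_i/∂v) dv.
  For the x component: f_1(F) = 3*v^2; d F_1 = (0) du + (0) dv
  For the y component: f_2(F) = 6*u^2 + 2*u*v - 6; d F_2 = (-6*u - v) du + (-u) dv
  For the z component: f_3(F) = -v^2; d F_3 = (0) du + (-2*v) dv
Combining and collecting du, dv coefficients:
  coeff of du: -36*u^3 - 18*u^2*v - 2*u*v^2 + 36*u + 6*v
  coeff of dv: -6*u^3 - 2*u^2*v + 6*u + 2*v^3
F^* omega = (-36*u^3 - 18*u^2*v - 2*u*v^2 + 36*u + 6*v) du + (-6*u^3 - 2*u^2*v + 6*u + 2*v^3) dv.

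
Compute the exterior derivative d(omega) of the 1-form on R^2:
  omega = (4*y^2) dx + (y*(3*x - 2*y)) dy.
d(omega) = (-5*y) dx ∧ dy

For a 1-form omega = sum_i f_i dx_i, the exterior derivative is
  d(omega) = sum_{i < j} (∂f_j/∂x_i - ∂f_i/∂x_j) dx_i ∧ dx_j.
  coefficient of dx ∧ dy: ∂f_2/∂x - ∂f_1/∂y = ∂(y*(3*x - 2*y))/∂x - ∂(4*y^2)/∂y = -5*y
Assembling: d(omega) = (-5*y) dx ∧ dy.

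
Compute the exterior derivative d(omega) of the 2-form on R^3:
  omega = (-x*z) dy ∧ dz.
d(omega) = (-z) dx ∧ dy ∧ dz

For a 2-form omega = sum_{i<j} g_{ij} dx_i ∧ dx_j, the exterior derivative is
  d(omega) = sum_{i<j} d(g_{ij}) ∧ dx_i ∧ dx_j = sum_{i<j, k} (∂g_{ij}/∂x_k) dx_k ∧ dx_i ∧ dx_j.
Expand each term, using dx_k ∧ dx_i ∧ dx_j = sgn(permutation) dx_{(a)} ∧ dx_{(b)} ∧ dx_{(c)} with (a < b < c) sorted:
  d(-x*z) includes (∂/∂x)(-x*z) dx = (-z) dx, which multiplied by dy ∧ dz gives (-z) dx ∧ dy ∧ dz
Collecting like 3-forms: d(omega) = (-z) dx ∧ dy ∧ dz.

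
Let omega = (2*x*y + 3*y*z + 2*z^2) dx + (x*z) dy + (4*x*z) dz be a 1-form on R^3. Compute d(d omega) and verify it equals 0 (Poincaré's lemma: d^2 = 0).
d(d omega) = 0

Step 1: d omega = sum_{i<j} (∂f_j/∂x_i - ∂f_i/∂x_j) dx_i ∧ dx_j:
  coeff of dx ∧ dy: -2*x - 2*z
  coeff of dx ∧ dz: -3*y
  coeff of dy ∧ dz: -x
Step 2: Apply d again to each 2-form coefficient. The only possible 3-form in R^3 is dx ∧ dy ∧ dz, with coefficient
  ∂(coeff of dy∧dz)/∂x - ∂(coeff of dx∧dz)/∂y + ∂(coeff of dx∧dy)/∂z
  = ∂/∂x (-x) - ∂/∂y (-3*y) + ∂/∂z (-2*x - 2*z).
Each of these terms simplifies to sums of mixed partials that cancel in pairs. The result is 0 (by equality of mixed partials for smooth functions — Schwarz / Clairaut).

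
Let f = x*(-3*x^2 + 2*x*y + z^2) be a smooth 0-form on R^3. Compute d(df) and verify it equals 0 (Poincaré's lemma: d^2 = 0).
d(df) = 0

Step 1: df = sum_i (∂f/∂x_i) dx_i = (-9*x^2 + 4*x*y + z^2) dx + (2*x^2) dy + (2*x*z) dz.
Step 2: Apply d again. Using the 1-form formula, the coefficient of dx ∧ dy in d(df) is ∂^2 f/∂x ∂y - ∂^2 f/∂y ∂x = (4*x) - (4*x) = 0 (equality of mixed partials for smooth f).
Similarly for dx ∧ dz and dy ∧ dz — all coefficients vanish. So d(df) = 0.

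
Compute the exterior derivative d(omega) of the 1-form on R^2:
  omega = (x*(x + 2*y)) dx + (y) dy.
d(omega) = (-2*x) dx ∧ dy

For a 1-form omega = sum_i f_i dx_i, the exterior derivative is
  d(omega) = sum_{i < j} (∂f_j/∂x_i - ∂f_i/∂x_j) dx_i ∧ dx_j.
  coefficient of dx ∧ dy: ∂f_2/∂x - ∂f_1/∂y = ∂(y)/∂x - ∂(x*(x + 2*y))/∂y = -2*x
Assembling: d(omega) = (-2*x) dx ∧ dy.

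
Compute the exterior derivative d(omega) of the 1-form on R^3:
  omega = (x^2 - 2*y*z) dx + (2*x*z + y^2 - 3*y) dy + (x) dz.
d(omega) = (4*z) dx ∧ dy + (2*y + 1) dx ∧ dz + (-2*x) dy ∧ dz

For a 1-form omega = sum_i f_i dx_i, the exterior derivative is
  d(omega) = sum_{i < j} (∂f_j/∂x_i - ∂f_i/∂x_j) dx_i ∧ dx_j.
  coefficient of dx ∧ dy: ∂f_2/∂x - ∂f_1/∂y = ∂(2*x*z + y^2 - 3*y)/∂x - ∂(x^2 - 2*y*z)/∂y = 4*z
  coefficient of dx ∧ dz: ∂f_3/∂x - ∂f_1/∂z = ∂(x)/∂x - ∂(x^2 - 2*y*z)/∂z = 2*y + 1
  coefficient of dy ∧ dz: ∂f_3/∂y - ∂f_2/∂z = ∂(x)/∂y - ∂(2*x*z + y^2 - 3*y)/∂z = -2*x
Assembling: d(omega) = (4*z) dx ∧ dy + (2*y + 1) dx ∧ dz + (-2*x) dy ∧ dz.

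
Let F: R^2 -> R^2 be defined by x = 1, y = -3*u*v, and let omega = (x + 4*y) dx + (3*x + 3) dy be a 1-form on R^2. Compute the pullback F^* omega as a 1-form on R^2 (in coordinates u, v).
F^* omega = (-18*v) du + (-18*u) dv

Using F^*(f dg) = (f ∘ F) d(g ∘ F), substitute each coordinate x_i by F_i(u, v) in f_i, and replace dx_i by d F_i = (∂F_i/∂u) du + (∂F_i/∂v) dv.
  For the x component: f_1(F) = -12*u*v + 1; d F_1 = (0) du + (0) dv
  For the y component: f_2(F) = 6; d F_2 = (-3*v) du + (-3*u) dv
Combining and collecting du, dv coefficients:
  coeff of du: -18*v
  coeff of dv: -18*u
F^* omega = (-18*v) du + (-18*u) dv.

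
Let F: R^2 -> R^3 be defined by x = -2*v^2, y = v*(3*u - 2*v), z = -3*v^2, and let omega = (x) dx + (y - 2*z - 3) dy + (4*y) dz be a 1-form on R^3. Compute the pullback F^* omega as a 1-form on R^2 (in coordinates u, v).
F^* omega = (3*v*(3*u*v + 4*v^2 - 3)) du + (9*u^2*v - 72*u*v^2 - 9*u + 40*v^3 + 12*v) dv

Using F^*(f dg) = (f ∘ F) d(g ∘ F), substitute each coordinate x_i by F_i(u, v) in f_i, and replace dx_i by d F_i = (∂F_i/∂u) du + (∂F_i/∂v) dv.
  For the x component: f_1(F) = -2*v^2; d F_1 = (0) du + (-4*v) dv
  For the y component: f_2(F) = 3*u*v + 4*v^2 - 3; d F_2 = (3*v) du + (3*u - 4*v) dv
  For the z component: f_3(F) = 4*v*(3*u - 2*v); d F_3 = (0) du + (-6*v) dv
Combining and collecting du, dv coefficients:
  coeff of du: 3*v*(3*u*v + 4*v^2 - 3)
  coeff of dv: 9*u^2*v - 72*u*v^2 - 9*u + 40*v^3 + 12*v
F^* omega = (3*v*(3*u*v + 4*v^2 - 3)) du + (9*u^2*v - 72*u*v^2 - 9*u + 40*v^3 + 12*v) dv.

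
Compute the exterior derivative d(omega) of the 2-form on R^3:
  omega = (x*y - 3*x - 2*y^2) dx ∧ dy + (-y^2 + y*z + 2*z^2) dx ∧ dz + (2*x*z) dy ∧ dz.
d(omega) = (2*y + z) dx ∧ dy ∧ dz

For a 2-form omega = sum_{i<j} g_{ij} dx_i ∧ dx_j, the exterior derivative is
  d(omega) = sum_{i<j} d(g_{ij}) ∧ dx_i ∧ dx_j = sum_{i<j, k} (∂g_{ij}/∂x_k) dx_k ∧ dx_i ∧ dx_j.
Expand each term, using dx_k ∧ dx_i ∧ dx_j = sgn(permutation) dx_{(a)} ∧ dx_{(b)} ∧ dx_{(c)} with (a < b < c) sorted:
  d(-y^2 + y*z + 2*z^2) includes (∂/∂y)(-y^2 + y*z + 2*z^2) dy = (-2*y + z) dy, which multiplied by dx ∧ dz gives (2*y - z) dx ∧ dy ∧ dz
  d(2*x*z) includes (∂/∂x)(2*x*z) dx = (2*z) dx, which multiplied by dy ∧ dz gives (2*z) dx ∧ dy ∧ dz
Collecting like 3-forms: d(omega) = (2*y + z) dx ∧ dy ∧ dz.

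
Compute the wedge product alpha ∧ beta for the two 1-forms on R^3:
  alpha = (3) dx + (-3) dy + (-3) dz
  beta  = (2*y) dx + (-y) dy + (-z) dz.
alpha ∧ beta = (3*y) dx ∧ dy + (6*y - 3*z) dx ∧ dz + (-3*y + 3*z) dy ∧ dz

Distribute the wedge, using dx_i ∧ dx_j = -dx_j ∧ dx_i and dx_i ∧ dx_i = 0. For each pair (i, j) with i < j, the coefficient of dx_i ∧ dx_j in alpha ∧ beta is (alpha_i * beta_j - alpha_j * beta_i). Collecting: alpha ∧ beta = (3*y) dx ∧ dy + (6*y - 3*z) dx ∧ dz + (-3*y + 3*z) dy ∧ dz.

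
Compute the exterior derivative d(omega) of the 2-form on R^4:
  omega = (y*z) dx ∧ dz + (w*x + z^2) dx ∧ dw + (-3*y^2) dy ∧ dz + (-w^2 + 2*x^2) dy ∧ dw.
d(omega) = (-z) dx ∧ dy ∧ dz + (-2*z) dx ∧ dz ∧ dw + (4*x) dx ∧ dy ∧ dw

For a 2-form omega = sum_{i<j} g_{ij} dx_i ∧ dx_j, the exterior derivative is
  d(omega) = sum_{i<j} d(g_{ij}) ∧ dx_i ∧ dx_j = sum_{i<j, k} (∂g_{ij}/∂x_k) dx_k ∧ dx_i ∧ dx_j.
Expand each term, using dx_k ∧ dx_i ∧ dx_j = sgn(permutation) dx_{(a)} ∧ dx_{(b)} ∧ dx_{(c)} with (a < b < c) sorted:
  d(y*z) includes (∂/∂y)(y*z) dy = (z) dy, which multiplied by dx ∧ dz gives (-z) dx ∧ dy ∧ dz
  d(w*x + z^2) includes (∂/∂z)(w*x + z^2) dz = (2*z) dz, which multiplied by dx ∧ dw gives (-2*z) dx ∧ dz ∧ dw
  d(-w^2 + 2*x^2) includes (∂/∂x)(-w^2 + 2*x^2) dx = (4*x) dx, which multiplied by dy ∧ dw gives (4*x) dx ∧ dy ∧ dw
Collecting like 3-forms: d(omega) = (-z) dx ∧ dy ∧ dz + (-2*z) dx ∧ dz ∧ dw + (4*x) dx ∧ dy ∧ dw.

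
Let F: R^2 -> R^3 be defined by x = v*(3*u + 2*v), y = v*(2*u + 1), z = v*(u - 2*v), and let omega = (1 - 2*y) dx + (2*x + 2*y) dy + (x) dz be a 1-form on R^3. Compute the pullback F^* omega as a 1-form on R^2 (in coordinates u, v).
F^* omega = (v*(11*u*v + 10*v^2 - 2*v + 3)) du + (11*u^2*v - 18*u*v^2 + 8*u*v + 3*u - 8*v^3 - 4*v^2 + 6*v) dv

Using F^*(f dg) = (f ∘ F) d(g ∘ F), substitute each coordinate x_i by F_i(u, v) in f_i, and replace dx_i by d F_i = (∂F_i/∂u) du + (∂F_i/∂v) dv.
  For the x component: f_1(F) = -4*u*v - 2*v + 1; d F_1 = (3*v) du + (3*u + 4*v) dv
  For the y component: f_2(F) = 2*v*(5*u + 2*v + 1); d F_2 = (2*v) du + (2*u + 1) dv
  For the z component: f_3(F) = v*(3*u + 2*v); d F_3 = (v) du + (u - 4*v) dv
Combining and collecting du, dv coefficients:
  coeff of du: v*(11*u*v + 10*v^2 - 2*v + 3)
  coeff of dv: 11*u^2*v - 18*u*v^2 + 8*u*v + 3*u - 8*v^3 - 4*v^2 + 6*v
F^* omega = (v*(11*u*v + 10*v^2 - 2*v + 3)) du + (11*u^2*v - 18*u*v^2 + 8*u*v + 3*u - 8*v^3 - 4*v^2 + 6*v) dv.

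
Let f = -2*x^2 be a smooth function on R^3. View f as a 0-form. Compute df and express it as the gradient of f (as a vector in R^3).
df = (-4*x) dx + (0) dy + (0) dz; grad f = (-4*x, 0, 0)

For a 0-form f, d f = (∂f/∂x) dx + (∂f/∂y) dy + (∂f/∂z) dz. The components of the vector representation are exactly the entries of grad f in Cartesian coordinates:
  ∂f/∂x = -4*x
  ∂f/∂y = 0
  ∂f/∂z = 0.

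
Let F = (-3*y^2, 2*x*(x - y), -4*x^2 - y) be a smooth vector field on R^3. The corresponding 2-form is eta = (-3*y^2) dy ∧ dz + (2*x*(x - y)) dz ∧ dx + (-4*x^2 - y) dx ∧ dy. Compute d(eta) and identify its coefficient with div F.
d(eta) = (-2*x) dx ∧ dy ∧ dz; div F = -2*x

For a 2-form in R^3 of the form above, applying d gives a 3-form with coefficient ∂P/∂x + ∂Q/∂y + ∂R/∂z:
  ∂P/∂x = 0
  ∂Q/∂y = -2*x
  ∂R/∂z = 0
Sum = -2*x, which is exactly div F.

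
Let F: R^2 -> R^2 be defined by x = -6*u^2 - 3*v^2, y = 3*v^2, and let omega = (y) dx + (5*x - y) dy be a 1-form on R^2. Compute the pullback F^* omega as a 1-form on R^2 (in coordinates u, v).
F^* omega = (-36*u*v^2) du + (-180*u^2*v - 126*v^3) dv

Using F^*(f dg) = (f ∘ F) d(g ∘ F), substitute each coordinate x_i by F_i(u, v) in f_i, and replace dx_i by d F_i = (∂F_i/∂u) du + (∂F_i/∂v) dv.
  For the x component: f_1(F) = 3*v^2; d F_1 = (-12*u) du + (-6*v) dv
  For the y component: f_2(F) = -30*u^2 - 18*v^2; d F_2 = (0) du + (6*v) dv
Combining and collecting du, dv coefficients:
  coeff of du: -36*u*v^2
  coeff of dv: -180*u^2*v - 126*v^3
F^* omega = (-36*u*v^2) du + (-180*u^2*v - 126*v^3) dv.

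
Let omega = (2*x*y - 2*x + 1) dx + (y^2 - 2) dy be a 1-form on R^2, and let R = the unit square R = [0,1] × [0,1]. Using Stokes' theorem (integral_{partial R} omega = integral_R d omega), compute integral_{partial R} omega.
integral_(partial R) omega = -1

Stokes: integral_partial_R omega = integral_R d omega with d omega = (∂Q/∂x - ∂P/∂y) dx ∧ dy.
  ∂Q/∂x = 0
  ∂P/∂y = 2*x
  integrand = ∂Q/∂x - ∂P/∂y = -2*x.
Integrating over R: integral_0^1 integral_0^1 (-2*x) dx dy = -1.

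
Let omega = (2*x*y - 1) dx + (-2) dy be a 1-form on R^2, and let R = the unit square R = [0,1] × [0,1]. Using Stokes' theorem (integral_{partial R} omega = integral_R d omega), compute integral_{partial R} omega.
integral_(partial R) omega = -1

Stokes: integral_partial_R omega = integral_R d omega with d omega = (∂Q/∂x - ∂P/∂y) dx ∧ dy.
  ∂Q/∂x = 0
  ∂P/∂y = 2*x
  integrand = ∂Q/∂x - ∂P/∂y = -2*x.
Integrating over R: integral_0^1 integral_0^1 (-2*x) dx dy = -1.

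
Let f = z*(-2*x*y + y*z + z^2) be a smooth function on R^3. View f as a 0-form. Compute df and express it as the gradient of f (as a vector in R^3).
df = (-2*y*z) dx + (z*(-2*x + z)) dy + (-2*x*y + 2*y*z + 3*z^2) dz; grad f = (-2*y*z, z*(-2*x + z), -2*x*y + 2*y*z + 3*z^2)

For a 0-form f, d f = (∂f/∂x) dx + (∂f/∂y) dy + (∂f/∂z) dz. The components of the vector representation are exactly the entries of grad f in Cartesian coordinates:
  ∂f/∂x = -2*y*z
  ∂f/∂y = z*(-2*x + z)
  ∂f/∂z = -2*x*y + 2*y*z + 3*z^2.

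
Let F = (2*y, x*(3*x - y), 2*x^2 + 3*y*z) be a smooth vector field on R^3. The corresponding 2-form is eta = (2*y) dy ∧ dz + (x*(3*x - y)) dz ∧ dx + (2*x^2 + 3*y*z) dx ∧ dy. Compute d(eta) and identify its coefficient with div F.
d(eta) = (-x + 3*y) dx ∧ dy ∧ dz; div F = -x + 3*y

For a 2-form in R^3 of the form above, applying d gives a 3-form with coefficient ∂P/∂x + ∂Q/∂y + ∂R/∂z:
  ∂P/∂x = 0
  ∂Q/∂y = -x
  ∂R/∂z = 3*y
Sum = -x + 3*y, which is exactly div F.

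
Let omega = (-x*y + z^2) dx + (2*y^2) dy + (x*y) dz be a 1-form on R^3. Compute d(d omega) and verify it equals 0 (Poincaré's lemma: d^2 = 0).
d(d omega) = 0

Step 1: d omega = sum_{i<j} (∂f_j/∂x_i - ∂f_i/∂x_j) dx_i ∧ dx_j:
  coeff of dx ∧ dy: x
  coeff of dx ∧ dz: y - 2*z
  coeff of dy ∧ dz: x
Step 2: Apply d again to each 2-form coefficient. The only possible 3-form in R^3 is dx ∧ dy ∧ dz, with coefficient
  ∂(coeff of dy∧dz)/∂x - ∂(coeff of dx∧dz)/∂y + ∂(coeff of dx∧dy)/∂z
  = ∂/∂x (x) - ∂/∂y (y - 2*z) + ∂/∂z (x).
Each of these terms simplifies to sums of mixed partials that cancel in pairs. The result is 0 (by equality of mixed partials for smooth functions — Schwarz / Clairaut).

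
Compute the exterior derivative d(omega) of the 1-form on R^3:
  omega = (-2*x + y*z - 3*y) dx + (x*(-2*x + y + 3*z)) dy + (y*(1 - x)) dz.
d(omega) = (-4*x + y + 2*z + 3) dx ∧ dy + (-2*y) dx ∧ dz + (1 - 4*x) dy ∧ dz

For a 1-form omega = sum_i f_i dx_i, the exterior derivative is
  d(omega) = sum_{i < j} (∂f_j/∂x_i - ∂f_i/∂x_j) dx_i ∧ dx_j.
  coefficient of dx ∧ dy: ∂f_2/∂x - ∂f_1/∂y = ∂(x*(-2*x + y + 3*z))/∂x - ∂(-2*x + y*z - 3*y)/∂y = -4*x + y + 2*z + 3
  coefficient of dx ∧ dz: ∂f_3/∂x - ∂f_1/∂z = ∂(y*(1 - x))/∂x - ∂(-2*x + y*z - 3*y)/∂z = -2*y
  coefficient of dy ∧ dz: ∂f_3/∂y - ∂f_2/∂z = ∂(y*(1 - x))/∂y - ∂(x*(-2*x + y + 3*z))/∂z = 1 - 4*x
Assembling: d(omega) = (-4*x + y + 2*z + 3) dx ∧ dy + (-2*y) dx ∧ dz + (1 - 4*x) dy ∧ dz.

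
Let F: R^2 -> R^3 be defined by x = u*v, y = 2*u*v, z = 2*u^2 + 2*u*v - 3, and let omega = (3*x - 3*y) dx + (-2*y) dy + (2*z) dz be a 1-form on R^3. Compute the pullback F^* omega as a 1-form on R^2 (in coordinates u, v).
F^* omega = (16*u^3 + 24*u^2*v - 3*u*v^2 - 24*u - 12*v) du + (u*(8*u^2 - 3*u*v - 12)) dv

Using F^*(f dg) = (f ∘ F) d(g ∘ F), substitute each coordinate x_i by F_i(u, v) in f_i, and replace dx_i by d F_i = (∂F_i/∂u) du + (∂F_i/∂v) dv.
  For the x component: f_1(F) = -3*u*v; d F_1 = (v) du + (u) dv
  For the y component: f_2(F) = -4*u*v; d F_2 = (2*v) du + (2*u) dv
  For the z component: f_3(F) = 4*u^2 + 4*u*v - 6; d F_3 = (4*u + 2*v) du + (2*u) dv
Combining and collecting du, dv coefficients:
  coeff of du: 16*u^3 + 24*u^2*v - 3*u*v^2 - 24*u - 12*v
  coeff of dv: u*(8*u^2 - 3*u*v - 12)
F^* omega = (16*u^3 + 24*u^2*v - 3*u*v^2 - 24*u - 12*v) du + (u*(8*u^2 - 3*u*v - 12)) dv.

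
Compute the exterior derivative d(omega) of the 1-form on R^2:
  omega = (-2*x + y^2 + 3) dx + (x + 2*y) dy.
d(omega) = (1 - 2*y) dx ∧ dy

For a 1-form omega = sum_i f_i dx_i, the exterior derivative is
  d(omega) = sum_{i < j} (∂f_j/∂x_i - ∂f_i/∂x_j) dx_i ∧ dx_j.
  coefficient of dx ∧ dy: ∂f_2/∂x - ∂f_1/∂y = ∂(x + 2*y)/∂x - ∂(-2*x + y^2 + 3)/∂y = 1 - 2*y
Assembling: d(omega) = (1 - 2*y) dx ∧ dy.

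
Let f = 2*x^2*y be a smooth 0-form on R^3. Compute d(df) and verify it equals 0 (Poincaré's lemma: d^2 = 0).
d(df) = 0

Step 1: df = sum_i (∂f/∂x_i) dx_i = (4*x*y) dx + (2*x^2) dy + (0) dz.
Step 2: Apply d again. Using the 1-form formula, the coefficient of dx ∧ dy in d(df) is ∂^2 f/∂x ∂y - ∂^2 f/∂y ∂x = (4*x) - (4*x) = 0 (equality of mixed partials for smooth f).
Similarly for dx ∧ dz and dy ∧ dz — all coefficients vanish. So d(df) = 0.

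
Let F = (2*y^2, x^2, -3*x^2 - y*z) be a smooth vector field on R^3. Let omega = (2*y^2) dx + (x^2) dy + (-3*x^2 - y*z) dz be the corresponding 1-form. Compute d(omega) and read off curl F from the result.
d(omega) = (-z) dy ∧ dz + (6*x) dz ∧ dx + (2*x - 4*y) dx ∧ dy; curl F = (-z, 6*x, 2*x - 4*y)

d omega = sum_{i<j} (∂f_j/∂x_i - ∂f_i/∂x_j) dx_i ∧ dx_j. Under the identification (dy ∧ dz, dz ∧ dx, dx ∧ dy) ↔ (e_x, e_y, e_z), the coefficients are exactly the components of curl F. Compute:
  ∂R/∂y - ∂Q/∂z = (-z) - (0) = -z
  ∂P/∂z - ∂R/∂x = (0) - (-6*x) = 6*x
  ∂Q/∂x - ∂P/∂y = (2*x) - (4*y) = 2*x - 4*y.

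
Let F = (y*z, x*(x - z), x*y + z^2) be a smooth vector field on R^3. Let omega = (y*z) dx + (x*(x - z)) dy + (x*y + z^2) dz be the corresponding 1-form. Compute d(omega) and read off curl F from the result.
d(omega) = (2*x) dy ∧ dz + (0) dz ∧ dx + (2*x - 2*z) dx ∧ dy; curl F = (2*x, 0, 2*x - 2*z)

d omega = sum_{i<j} (∂f_j/∂x_i - ∂f_i/∂x_j) dx_i ∧ dx_j. Under the identification (dy ∧ dz, dz ∧ dx, dx ∧ dy) ↔ (e_x, e_y, e_z), the coefficients are exactly the components of curl F. Compute:
  ∂R/∂y - ∂Q/∂z = (x) - (-x) = 2*x
  ∂P/∂z - ∂R/∂x = (y) - (y) = 0
  ∂Q/∂x - ∂P/∂y = (2*x - z) - (z) = 2*x - 2*z.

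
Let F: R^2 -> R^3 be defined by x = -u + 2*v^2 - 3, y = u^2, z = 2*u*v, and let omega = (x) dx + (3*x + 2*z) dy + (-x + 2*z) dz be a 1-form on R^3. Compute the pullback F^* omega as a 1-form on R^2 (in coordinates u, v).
F^* omega = (8*u^2*v - 6*u^2 + 20*u*v^2 + 2*u*v - 17*u - 4*v^3 - 2*v^2 + 6*v + 3) du + (8*u^2*v + 2*u^2 - 4*u*v^2 - 4*u*v + 6*u + 8*v^3 - 12*v) dv

Using F^*(f dg) = (f ∘ F) d(g ∘ F), substitute each coordinate x_i by F_i(u, v) in f_i, and replace dx_i by d F_i = (∂F_i/∂u) du + (∂F_i/∂v) dv.
  For the x component: f_1(F) = -u + 2*v^2 - 3; d F_1 = (-1) du + (4*v) dv
  For the y component: f_2(F) = 4*u*v - 3*u + 6*v^2 - 9; d F_2 = (2*u) du + (0) dv
  For the z component: f_3(F) = 4*u*v + u - 2*v^2 + 3; d F_3 = (2*v) du + (2*u) dv
Combining and collecting du, dv coefficients:
  coeff of du: 8*u^2*v - 6*u^2 + 20*u*v^2 + 2*u*v - 17*u - 4*v^3 - 2*v^2 + 6*v + 3
  coeff of dv: 8*u^2*v + 2*u^2 - 4*u*v^2 - 4*u*v + 6*u + 8*v^3 - 12*v
F^* omega = (8*u^2*v - 6*u^2 + 20*u*v^2 + 2*u*v - 17*u - 4*v^3 - 2*v^2 + 6*v + 3) du + (8*u^2*v + 2*u^2 - 4*u*v^2 - 4*u*v + 6*u + 8*v^3 - 12*v) dv.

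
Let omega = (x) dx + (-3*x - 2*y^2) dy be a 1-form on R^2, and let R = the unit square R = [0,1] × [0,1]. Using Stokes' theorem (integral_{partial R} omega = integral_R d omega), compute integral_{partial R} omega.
integral_(partial R) omega = -3

Stokes: integral_partial_R omega = integral_R d omega with d omega = (∂Q/∂x - ∂P/∂y) dx ∧ dy.
  ∂Q/∂x = -3
  ∂P/∂y = 0
  integrand = ∂Q/∂x - ∂P/∂y = -3.
Integrating over R: integral_0^1 integral_0^1 (-3) dx dy = -3.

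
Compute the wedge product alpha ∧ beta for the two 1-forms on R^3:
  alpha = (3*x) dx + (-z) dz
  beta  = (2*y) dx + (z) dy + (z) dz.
alpha ∧ beta = (3*x*z) dx ∧ dy + (z*(3*x + 2*y)) dx ∧ dz + (z^2) dy ∧ dz

Distribute the wedge, using dx_i ∧ dx_j = -dx_j ∧ dx_i and dx_i ∧ dx_i = 0. For each pair (i, j) with i < j, the coefficient of dx_i ∧ dx_j in alpha ∧ beta is (alpha_i * beta_j - alpha_j * beta_i). Collecting: alpha ∧ beta = (3*x*z) dx ∧ dy + (z*(3*x + 2*y)) dx ∧ dz + (z^2) dy ∧ dz.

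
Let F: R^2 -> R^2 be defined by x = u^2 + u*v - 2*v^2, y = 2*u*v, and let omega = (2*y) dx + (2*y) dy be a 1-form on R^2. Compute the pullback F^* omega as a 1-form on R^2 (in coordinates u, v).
F^* omega = (4*u*v*(2*u + 3*v)) du + (4*u*v*(3*u - 4*v)) dv

Using F^*(f dg) = (f ∘ F) d(g ∘ F), substitute each coordinate x_i by F_i(u, v) in f_i, and replace dx_i by d F_i = (∂F_i/∂u) du + (∂F_i/∂v) dv.
  For the x component: f_1(F) = 4*u*v; d F_1 = (2*u + v) du + (u - 4*v) dv
  For the y component: f_2(F) = 4*u*v; d F_2 = (2*v) du + (2*u) dv
Combining and collecting du, dv coefficients:
  coeff of du: 4*u*v*(2*u + 3*v)
  coeff of dv: 4*u*v*(3*u - 4*v)
F^* omega = (4*u*v*(2*u + 3*v)) du + (4*u*v*(3*u - 4*v)) dv.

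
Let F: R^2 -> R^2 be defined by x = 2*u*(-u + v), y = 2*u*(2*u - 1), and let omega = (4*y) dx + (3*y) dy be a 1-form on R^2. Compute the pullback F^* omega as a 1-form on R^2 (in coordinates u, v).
F^* omega = (4*u*(8*u^2 + 8*u*v - 10*u - 4*v + 3)) du + (u^2*(32*u - 16)) dv

Using F^*(f dg) = (f ∘ F) d(g ∘ F), substitute each coordinate x_i by F_i(u, v) in f_i, and replace dx_i by d F_i = (∂F_i/∂u) du + (∂F_i/∂v) dv.
  For the x component: f_1(F) = 8*u*(2*u - 1); d F_1 = (-4*u + 2*v) du + (2*u) dv
  For the y component: f_2(F) = 6*u*(2*u - 1); d F_2 = (8*u - 2) du + (0) dv
Combining and collecting du, dv coefficients:
  coeff of du: 4*u*(8*u^2 + 8*u*v - 10*u - 4*v + 3)
  coeff of dv: u^2*(32*u - 16)
F^* omega = (4*u*(8*u^2 + 8*u*v - 10*u - 4*v + 3)) du + (u^2*(32*u - 16)) dv.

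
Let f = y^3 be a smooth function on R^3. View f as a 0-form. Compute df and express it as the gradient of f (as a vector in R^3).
df = (0) dx + (3*y^2) dy + (0) dz; grad f = (0, 3*y^2, 0)

For a 0-form f, d f = (∂f/∂x) dx + (∂f/∂y) dy + (∂f/∂z) dz. The components of the vector representation are exactly the entries of grad f in Cartesian coordinates:
  ∂f/∂x = 0
  ∂f/∂y = 3*y^2
  ∂f/∂z = 0.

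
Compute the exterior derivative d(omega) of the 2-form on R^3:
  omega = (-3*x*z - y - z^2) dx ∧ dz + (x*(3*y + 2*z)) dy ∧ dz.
d(omega) = (3*y + 2*z + 1) dx ∧ dy ∧ dz

For a 2-form omega = sum_{i<j} g_{ij} dx_i ∧ dx_j, the exterior derivative is
  d(omega) = sum_{i<j} d(g_{ij}) ∧ dx_i ∧ dx_j = sum_{i<j, k} (∂g_{ij}/∂x_k) dx_k ∧ dx_i ∧ dx_j.
Expand each term, using dx_k ∧ dx_i ∧ dx_j = sgn(permutation) dx_{(a)} ∧ dx_{(b)} ∧ dx_{(c)} with (a < b < c) sorted:
  d(-3*x*z - y - z^2) includes (∂/∂y)(-3*x*z - y - z^2) dy = (-1) dy, which multiplied by dx ∧ dz gives (1) dx ∧ dy ∧ dz
  d(x*(3*y + 2*z)) includes (∂/∂x)(x*(3*y + 2*z)) dx = (3*y + 2*z) dx, which multiplied by dy ∧ dz gives (3*y + 2*z) dx ∧ dy ∧ dz
Collecting like 3-forms: d(omega) = (3*y + 2*z + 1) dx ∧ dy ∧ dz.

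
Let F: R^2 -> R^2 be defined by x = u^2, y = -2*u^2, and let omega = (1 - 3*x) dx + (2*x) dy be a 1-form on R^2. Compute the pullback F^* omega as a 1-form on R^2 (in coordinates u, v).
F^* omega = (-14*u^3 + 2*u) du

Using F^*(f dg) = (f ∘ F) d(g ∘ F), substitute each coordinate x_i by F_i(u, v) in f_i, and replace dx_i by d F_i = (∂F_i/∂u) du + (∂F_i/∂v) dv.
  For the x component: f_1(F) = 1 - 3*u^2; d F_1 = (2*u) du + (0) dv
  For the y component: f_2(F) = 2*u^2; d F_2 = (-4*u) du + (0) dv
Combining and collecting du, dv coefficients:
  coeff of du: -14*u^3 + 2*u
  coeff of dv: 0
F^* omega = (-14*u^3 + 2*u) du.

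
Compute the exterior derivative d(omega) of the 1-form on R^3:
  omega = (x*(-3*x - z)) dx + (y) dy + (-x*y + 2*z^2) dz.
d(omega) = (x - y) dx ∧ dz + (-x) dy ∧ dz

For a 1-form omega = sum_i f_i dx_i, the exterior derivative is
  d(omega) = sum_{i < j} (∂f_j/∂x_i - ∂f_i/∂x_j) dx_i ∧ dx_j.
  coefficient of dx ∧ dz: ∂f_3/∂x - ∂f_1/∂z = ∂(-x*y + 2*z^2)/∂x - ∂(x*(-3*x - z))/∂z = x - y
  coefficient of dy ∧ dz: ∂f_3/∂y - ∂f_2/∂z = ∂(-x*y + 2*z^2)/∂y - ∂(y)/∂z = -x
Assembling: d(omega) = (x - y) dx ∧ dz + (-x) dy ∧ dz.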